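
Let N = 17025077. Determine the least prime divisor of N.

89

17025077 is odd.
Digit sum 29, not divisible by 3.
Ends in 7: not divisible by 5.
7: 17025077 = 7·2432153 + 6
11: 17025077 = 11·1547734 + 3
13: 17025077 = 13·1309621 + 4
17: 17025077 = 17·1001475 + 2
19: 17025077 = 19·896056 + 13
23: 17025077 = 23·740220 + 17
29: 17025077 = 29·587071 + 18
31: 17025077 = 31·549196 + 1
37: 17025077 = 37·460137 + 8
41: 17025077 = 41·415245 + 32
43: 17025077 = 43·395932 + 1
47: 17025077 = 47·362235 + 32
53: 17025077 = 53·321227 + 46
59: 17025077 = 59·288560 + 37
61: 17025077 = 61·279099 + 38
67: 17025077 = 67·254105 + 42
71: 17025077 = 71·239789 + 58
73: 17025077 = 73·233220 + 17
79: 17025077 = 79·215507 + 24
83: 17025077 = 83·205121 + 34
89: 17025077 = 89·191293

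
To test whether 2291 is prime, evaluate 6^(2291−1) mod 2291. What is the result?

6^1 ≡ 6 (mod 2291)
6^2 ≡ 6^2 = 36 ≡ 36 (mod 2291)
6^4 ≡ 36^2 = 1296 ≡ 1296 (mod 2291)
6^8 ≡ 1296^2 = 1679616 ≡ 313 (mod 2291)
6^16 ≡ 313^2 = 97969 ≡ 1747 (mod 2291)
6^32 ≡ 1747^2 = 3052009 ≡ 397 (mod 2291)
6^64 ≡ 397^2 = 157609 ≡ 1821 (mod 2291)
6^128 ≡ 1821^2 = 3316041 ≡ 964 (mod 2291)
6^256 ≡ 964^2 = 929296 ≡ 1441 (mod 2291)
6^512 ≡ 1441^2 = 2076481 ≡ 835 (mod 2291)
6^1024 ≡ 835^2 = 697225 ≡ 761 (mod 2291)
6^2048 ≡ 761^2 = 579121 ≡ 1789 (mod 2291)
2290 = 2048 + 128 + 64 + 32 + 16 + 2 in binary powers of 2.
So 6^2290 ≡ 1789 · 964 · 1821 · 397 · 1747 · 36 ≡ 400 (mod 2291).
Since 400 ≠ 1, base 6 is a Fermat witness: 2291 is composite.

400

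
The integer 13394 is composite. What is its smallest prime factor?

2

13394 is even: 2 divides it.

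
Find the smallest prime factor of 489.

489 is odd.
Digit sum 21, divisible by 3.

3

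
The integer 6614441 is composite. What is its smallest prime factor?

67

6614441 is odd.
Digit sum 26, not divisible by 3.
Ends in 1: not divisible by 5.
7: 6614441 = 7·944920 + 1
11: 6614441 = 11·601312 + 9
13: 6614441 = 13·508803 + 2
17: 6614441 = 17·389084 + 13
19: 6614441 = 19·348128 + 9
23: 6614441 = 23·287584 + 9
29: 6614441 = 29·228084 + 5
31: 6614441 = 31·213369 + 2
37: 6614441 = 37·178768 + 25
41: 6614441 = 41·161327 + 34
43: 6614441 = 43·153824 + 9
47: 6614441 = 47·140732 + 37
53: 6614441 = 53·124800 + 41
59: 6614441 = 59·112109 + 10
61: 6614441 = 61·108433 + 28
67: 6614441 = 67·98723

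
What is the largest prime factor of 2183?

2183 = 37 · 59
59 is prime.
So 2183 = 37 · 59; the largest prime factor is 59.

59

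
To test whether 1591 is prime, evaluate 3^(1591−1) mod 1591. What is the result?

3^1 ≡ 3 (mod 1591)
3^2 ≡ 3^2 = 9 ≡ 9 (mod 1591)
3^4 ≡ 9^2 = 81 ≡ 81 (mod 1591)
3^8 ≡ 81^2 = 6561 ≡ 197 (mod 1591)
3^16 ≡ 197^2 = 38809 ≡ 625 (mod 1591)
3^32 ≡ 625^2 = 390625 ≡ 830 (mod 1591)
3^64 ≡ 830^2 = 688900 ≡ 1588 (mod 1591)
3^128 ≡ 1588^2 = 2521744 ≡ 9 (mod 1591)
3^256 ≡ 9^2 = 81 ≡ 81 (mod 1591)
3^512 ≡ 81^2 = 6561 ≡ 197 (mod 1591)
3^1024 ≡ 197^2 = 38809 ≡ 625 (mod 1591)
1590 = 1024 + 512 + 32 + 16 + 4 + 2 in binary powers of 2.
So 3^1590 ≡ 625 · 197 · 830 · 625 · 81 · 9 ≡ 322 (mod 1591).
Since 322 ≠ 1, base 3 is a Fermat witness: 1591 is composite.

322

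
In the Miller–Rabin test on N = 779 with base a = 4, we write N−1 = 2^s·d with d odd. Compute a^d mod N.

605

779 − 1 = 778 = 2^1 · 389, so d = 389.
4^1 ≡ 4 (mod 779)
4^2 ≡ 4^2 = 16 ≡ 16 (mod 779)
4^4 ≡ 16^2 = 256 ≡ 256 (mod 779)
4^8 ≡ 256^2 = 65536 ≡ 100 (mod 779)
4^16 ≡ 100^2 = 10000 ≡ 652 (mod 779)
4^32 ≡ 652^2 = 425104 ≡ 549 (mod 779)
4^64 ≡ 549^2 = 301401 ≡ 707 (mod 779)
4^128 ≡ 707^2 = 499849 ≡ 510 (mod 779)
4^256 ≡ 510^2 = 260100 ≡ 693 (mod 779)
389 = 256 + 128 + 4 + 1 in binary powers of 2.
So 4^389 ≡ 693 · 510 · 256 · 4 ≡ 605 (mod 779).
Squaring chain: 605; never reaches −1, so base 4 is a Miller–Rabin witness that 779 is composite.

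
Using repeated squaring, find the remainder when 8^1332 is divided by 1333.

8^1 ≡ 8 (mod 1333)
8^2 ≡ 8^2 = 64 ≡ 64 (mod 1333)
8^4 ≡ 64^2 = 4096 ≡ 97 (mod 1333)
8^8 ≡ 97^2 = 9409 ≡ 78 (mod 1333)
8^16 ≡ 78^2 = 6084 ≡ 752 (mod 1333)
8^32 ≡ 752^2 = 565504 ≡ 312 (mod 1333)
8^64 ≡ 312^2 = 97344 ≡ 35 (mod 1333)
8^128 ≡ 35^2 = 1225 ≡ 1225 (mod 1333)
8^256 ≡ 1225^2 = 1500625 ≡ 1000 (mod 1333)
8^512 ≡ 1000^2 = 1000000 ≡ 250 (mod 1333)
8^1024 ≡ 250^2 = 62500 ≡ 1182 (mod 1333)
1332 = 1024 + 256 + 32 + 16 + 4 in binary powers of 2.
So 8^1332 ≡ 1182 · 1000 · 312 · 752 · 97 ≡ 64 (mod 1333).
Since 64 ≠ 1, base 8 is a Fermat witness: 1333 is composite.

64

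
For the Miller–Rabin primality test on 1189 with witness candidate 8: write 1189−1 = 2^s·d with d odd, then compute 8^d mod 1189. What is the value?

39

1189 − 1 = 1188 = 2^2 · 297, so d = 297.
8^1 ≡ 8 (mod 1189)
8^2 ≡ 8^2 = 64 ≡ 64 (mod 1189)
8^4 ≡ 64^2 = 4096 ≡ 529 (mod 1189)
8^8 ≡ 529^2 = 279841 ≡ 426 (mod 1189)
8^16 ≡ 426^2 = 181476 ≡ 748 (mod 1189)
8^32 ≡ 748^2 = 559504 ≡ 674 (mod 1189)
8^64 ≡ 674^2 = 454276 ≡ 78 (mod 1189)
8^128 ≡ 78^2 = 6084 ≡ 139 (mod 1189)
8^256 ≡ 139^2 = 19321 ≡ 297 (mod 1189)
297 = 256 + 32 + 8 + 1 in binary powers of 2.
So 8^297 ≡ 297 · 674 · 426 · 8 ≡ 39 (mod 1189).
Squaring chain: 39 → 332; never reaches −1, so base 8 is a Miller–Rabin witness that 1189 is composite.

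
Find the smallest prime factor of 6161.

61

6161 is odd.
Digit sum 14, not divisible by 3.
Ends in 1: not divisible by 5.
7: 6161 = 7·880 + 1
11: 6161 = 11·560 + 1
13: 6161 = 13·473 + 12
17: 6161 = 17·362 + 7
19: 6161 = 19·324 + 5
23: 6161 = 23·267 + 20
29: 6161 = 29·212 + 13
31: 6161 = 31·198 + 23
37: 6161 = 37·166 + 19
41: 6161 = 41·150 + 11
43: 6161 = 43·143 + 12
47: 6161 = 47·131 + 4
53: 6161 = 53·116 + 13
59: 6161 = 59·104 + 25
61: 6161 = 61·101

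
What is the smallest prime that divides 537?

3

537 is odd.
Digit sum 15, divisible by 3.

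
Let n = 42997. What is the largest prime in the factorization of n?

73

42997 = 19 · 2263
2263 = 31 · 73
73 is prime.
So 42997 = 19 · 31 · 73; the largest prime factor is 73.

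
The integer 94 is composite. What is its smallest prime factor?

94 is even: 2 divides it.

2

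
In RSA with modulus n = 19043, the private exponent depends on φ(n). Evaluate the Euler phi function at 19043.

Factor: 19043 = 137 · 139.
φ(19043) = (137−1) · (139−1) = 136 · 138 = 18768.

18768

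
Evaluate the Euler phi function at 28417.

Factor: 28417 = 157 · 181.
φ(28417) = (157−1) · (181−1) = 156 · 180 = 28080.

28080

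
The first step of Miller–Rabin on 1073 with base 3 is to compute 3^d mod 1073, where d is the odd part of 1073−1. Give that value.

363

1073 − 1 = 1072 = 2^4 · 67, so d = 67.
3^1 ≡ 3 (mod 1073)
3^2 ≡ 3^2 = 9 ≡ 9 (mod 1073)
3^4 ≡ 9^2 = 81 ≡ 81 (mod 1073)
3^8 ≡ 81^2 = 6561 ≡ 123 (mod 1073)
3^16 ≡ 123^2 = 15129 ≡ 107 (mod 1073)
3^32 ≡ 107^2 = 11449 ≡ 719 (mod 1073)
3^64 ≡ 719^2 = 516961 ≡ 848 (mod 1073)
67 = 64 + 2 + 1 in binary powers of 2.
So 3^67 ≡ 848 · 9 · 3 ≡ 363 (mod 1073).
Squaring chain: 363 → 863 → 107 → 719; never reaches −1, so base 3 is a Miller–Rabin witness that 1073 is composite.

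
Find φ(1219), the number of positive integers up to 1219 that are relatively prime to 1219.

1144

Factor: 1219 = 23 · 53.
φ(1219) = (23−1) · (53−1) = 22 · 52 = 1144.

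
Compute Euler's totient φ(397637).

378000

Factor: 397637 = 31 · 101 · 127.
φ(397637) = (31−1) · (101−1) · (127−1) = 30 · 100 · 126 = 378000.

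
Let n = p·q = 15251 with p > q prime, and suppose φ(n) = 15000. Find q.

101

φ(n) = (p−1)(q−1) = n − (p+q) + 1, so p + q = 15251 − 15000 + 1 = 252.
p and q are the roots of t² − 252t + 15251 = 0.
Discriminant: 252² − 4·15251 = 63504 − 61004 = 2500; √2500 = 50.
q = (252 − 50)/2 = 101, p = (252 + 50)/2 = 151.
Check: 101 · 151 = 15251.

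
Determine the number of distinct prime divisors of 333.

333 = 3^2 · 37
333 = 3^2 · 37, which has 2 distinct prime factors.

2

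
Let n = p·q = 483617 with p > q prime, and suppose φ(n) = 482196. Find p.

859

φ(n) = (p−1)(q−1) = n − (p+q) + 1, so p + q = 483617 − 482196 + 1 = 1422.
p and q are the roots of t² − 1422t + 483617 = 0.
Discriminant: 1422² − 4·483617 = 2022084 − 1934468 = 87616; √87616 = 296.
q = (1422 − 296)/2 = 563, p = (1422 + 296)/2 = 859.
Check: 563 · 859 = 483617.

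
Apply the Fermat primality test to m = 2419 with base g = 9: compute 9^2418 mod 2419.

1844

9^1 ≡ 9 (mod 2419)
9^2 ≡ 9^2 = 81 ≡ 81 (mod 2419)
9^4 ≡ 81^2 = 6561 ≡ 1723 (mod 2419)
9^8 ≡ 1723^2 = 2968729 ≡ 616 (mod 2419)
9^16 ≡ 616^2 = 379456 ≡ 2092 (mod 2419)
9^32 ≡ 2092^2 = 4376464 ≡ 493 (mod 2419)
9^64 ≡ 493^2 = 243049 ≡ 1149 (mod 2419)
9^128 ≡ 1149^2 = 1320201 ≡ 1846 (mod 2419)
9^256 ≡ 1846^2 = 3407716 ≡ 1764 (mod 2419)
9^512 ≡ 1764^2 = 3111696 ≡ 862 (mod 2419)
9^1024 ≡ 862^2 = 743044 ≡ 411 (mod 2419)
9^2048 ≡ 411^2 = 168921 ≡ 2010 (mod 2419)
2418 = 2048 + 256 + 64 + 32 + 16 + 2 in binary powers of 2.
So 9^2418 ≡ 2010 · 1764 · 1149 · 493 · 2092 · 81 ≡ 1844 (mod 2419).
Since 1844 ≠ 1, base 9 is a Fermat witness: 2419 is composite.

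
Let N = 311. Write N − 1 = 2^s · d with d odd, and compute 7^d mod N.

311 − 1 = 310 = 2^1 · 155, so d = 155.
7^1 ≡ 7 (mod 311)
7^2 ≡ 7^2 = 49 ≡ 49 (mod 311)
7^4 ≡ 49^2 = 2401 ≡ 224 (mod 311)
7^8 ≡ 224^2 = 50176 ≡ 105 (mod 311)
7^16 ≡ 105^2 = 11025 ≡ 140 (mod 311)
7^32 ≡ 140^2 = 19600 ≡ 7 (mod 311)
7^64 ≡ 7^2 = 49 ≡ 49 (mod 311)
7^128 ≡ 49^2 = 2401 ≡ 224 (mod 311)
155 = 128 + 16 + 8 + 2 + 1 in binary powers of 2.
So 7^155 ≡ 224 · 140 · 105 · 49 · 7 ≡ 1 (mod 311).
Since 7^d ≡ 1 (mod 311), base 7 does not prove 311 composite.

1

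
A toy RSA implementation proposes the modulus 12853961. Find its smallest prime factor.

12853961 is odd.
Digit sum 35, not divisible by 3.
Ends in 1: not divisible by 5.
7: 12853961 = 7·1836280 + 1
11: 12853961 = 11·1168541 + 10
13: 12853961 = 13·988766 + 3
17: 12853961 = 17·756115 + 6
19: 12853961 = 19·676524 + 5
23: 12853961 = 23·558867 + 20
29: 12853961 = 29·443240 + 1
31: 12853961 = 31·414643 + 28
37: 12853961 = 37·347404 + 13
41: 12853961 = 41·313511 + 10
43: 12853961 = 43·298929 + 14
47: 12853961 = 47·273488 + 25
53: 12853961 = 53·242527 + 30
59: 12853961 = 59·217863 + 44
61: 12853961 = 61·210720 + 41
67: 12853961 = 67·191850 + 11
71: 12853961 = 71·181041 + 50
73: 12853961 = 73·176081 + 48
79: 12853961 = 79·162708 + 29
83: 12853961 = 83·154867

83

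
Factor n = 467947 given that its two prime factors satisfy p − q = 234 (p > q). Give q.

577

Since p = q + 234, we have 467947 = q(q + 234), so q² + 234q − 467947 = 0.
Discriminant: 234² + 4·467947 = 54756 + 1871788 = 1926544; √1926544 = 1388.
q = (−234 + 1388)/2 = 577, and p = q + 234 = 811.
Check: 577 · 811 = 467947.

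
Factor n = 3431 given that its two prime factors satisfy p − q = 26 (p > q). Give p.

Since p = q + 26, we have 3431 = q(q + 26), so q² + 26q − 3431 = 0.
Discriminant: 26² + 4·3431 = 676 + 13724 = 14400; √14400 = 120.
q = (−26 + 120)/2 = 47, and p = q + 26 = 73.
Check: 47 · 73 = 3431.

73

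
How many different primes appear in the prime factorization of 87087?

87087 = 3 · 29029
29029 = 7 · 4147
4147 = 11 · 377
377 = 13 · 29
87087 = 3 · 7 · 11 · 13 · 29, which has 5 distinct prime factors.

5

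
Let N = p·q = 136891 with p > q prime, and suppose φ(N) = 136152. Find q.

367

φ(n) = (p−1)(q−1) = n − (p+q) + 1, so p + q = 136891 − 136152 + 1 = 740.
p and q are the roots of t² − 740t + 136891 = 0.
Discriminant: 740² − 4·136891 = 547600 − 547564 = 36; √36 = 6.
q = (740 − 6)/2 = 367, p = (740 + 6)/2 = 373.
Check: 367 · 373 = 136891.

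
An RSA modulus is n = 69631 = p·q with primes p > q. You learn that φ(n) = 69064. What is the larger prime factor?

φ(n) = (p−1)(q−1) = n − (p+q) + 1, so p + q = 69631 − 69064 + 1 = 568.
p and q are the roots of t² − 568t + 69631 = 0.
Discriminant: 568² − 4·69631 = 322624 − 278524 = 44100; √44100 = 210.
q = (568 − 210)/2 = 179, p = (568 + 210)/2 = 389.
Check: 179 · 389 = 69631.

389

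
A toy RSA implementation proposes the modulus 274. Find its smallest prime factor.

274 is even: 2 divides it.

2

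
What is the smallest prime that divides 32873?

32873 is odd.
Digit sum 23, not divisible by 3.
Ends in 3: not divisible by 5.
7: 32873 = 7·4696 + 1
11: 32873 = 11·2988 + 5
13: 32873 = 13·2528 + 9
17: 32873 = 17·1933 + 12
19: 32873 = 19·1730 + 3
23: 32873 = 23·1429 + 6
29: 32873 = 29·1133 + 16
31: 32873 = 31·1060 + 13
37: 32873 = 37·888 + 17
41: 32873 = 41·801 + 32
43: 32873 = 43·764 + 21
47: 32873 = 47·699 + 20
53: 32873 = 53·620 + 13
59: 32873 = 59·557 + 10
61: 32873 = 61·538 + 55
67: 32873 = 67·490 + 43
71: 32873 = 71·463

71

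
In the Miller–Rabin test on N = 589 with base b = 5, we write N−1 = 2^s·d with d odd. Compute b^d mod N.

589 − 1 = 588 = 2^2 · 147, so d = 147.
5^1 ≡ 5 (mod 589)
5^2 ≡ 5^2 = 25 ≡ 25 (mod 589)
5^4 ≡ 25^2 = 625 ≡ 36 (mod 589)
5^8 ≡ 36^2 = 1296 ≡ 118 (mod 589)
5^16 ≡ 118^2 = 13924 ≡ 377 (mod 589)
5^32 ≡ 377^2 = 142129 ≡ 180 (mod 589)
5^64 ≡ 180^2 = 32400 ≡ 5 (mod 589)
5^128 ≡ 5^2 = 25 ≡ 25 (mod 589)
147 = 128 + 16 + 2 + 1 in binary powers of 2.
So 5^147 ≡ 25 · 377 · 25 · 5 ≡ 125 (mod 589).
Squaring chain: 125 → 311; never reaches −1, so base 5 is a Miller–Rabin witness that 589 is composite.

125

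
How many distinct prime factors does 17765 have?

4

17765 = 5 · 3553
3553 = 11 · 323
323 = 17 · 19
17765 = 5 · 11 · 17 · 19, which has 4 distinct prime factors.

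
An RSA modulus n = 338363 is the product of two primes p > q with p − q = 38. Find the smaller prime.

563

Since p = q + 38, we have 338363 = q(q + 38), so q² + 38q − 338363 = 0.
Discriminant: 38² + 4·338363 = 1444 + 1353452 = 1354896; √1354896 = 1164.
q = (−38 + 1164)/2 = 563, and p = q + 38 = 601.
Check: 563 · 601 = 338363.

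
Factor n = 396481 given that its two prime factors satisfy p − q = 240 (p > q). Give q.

521

Since p = q + 240, we have 396481 = q(q + 240), so q² + 240q − 396481 = 0.
Discriminant: 240² + 4·396481 = 57600 + 1585924 = 1643524; √1643524 = 1282.
q = (−240 + 1282)/2 = 521, and p = q + 240 = 761.
Check: 521 · 761 = 396481.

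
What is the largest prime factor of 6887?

97

6887 = 71 · 97
97 is prime.
So 6887 = 71 · 97; the largest prime factor is 97.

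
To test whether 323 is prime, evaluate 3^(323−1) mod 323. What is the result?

264

3^1 ≡ 3 (mod 323)
3^2 ≡ 3^2 = 9 ≡ 9 (mod 323)
3^4 ≡ 9^2 = 81 ≡ 81 (mod 323)
3^8 ≡ 81^2 = 6561 ≡ 101 (mod 323)
3^16 ≡ 101^2 = 10201 ≡ 188 (mod 323)
3^32 ≡ 188^2 = 35344 ≡ 137 (mod 323)
3^64 ≡ 137^2 = 18769 ≡ 35 (mod 323)
3^128 ≡ 35^2 = 1225 ≡ 256 (mod 323)
3^256 ≡ 256^2 = 65536 ≡ 290 (mod 323)
322 = 256 + 64 + 2 in binary powers of 2.
So 3^322 ≡ 290 · 35 · 9 ≡ 264 (mod 323).
Since 264 ≠ 1, base 3 is a Fermat witness: 323 is composite.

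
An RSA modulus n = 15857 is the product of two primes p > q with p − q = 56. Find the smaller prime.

101

Since p = q + 56, we have 15857 = q(q + 56), so q² + 56q − 15857 = 0.
Discriminant: 56² + 4·15857 = 3136 + 63428 = 66564; √66564 = 258.
q = (−56 + 258)/2 = 101, and p = q + 56 = 157.
Check: 101 · 157 = 15857.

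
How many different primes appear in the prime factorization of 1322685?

6

1322685 = 3^2 · 146965
146965 = 5 · 29393
29393 = 7 · 4199
4199 = 13 · 323
323 = 17 · 19
1322685 = 3^2 · 5 · 7 · 13 · 17 · 19, which has 6 distinct prime factors.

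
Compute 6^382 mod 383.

6^1 ≡ 6 (mod 383)
6^2 ≡ 6^2 = 36 ≡ 36 (mod 383)
6^4 ≡ 36^2 = 1296 ≡ 147 (mod 383)
6^8 ≡ 147^2 = 21609 ≡ 161 (mod 383)
6^16 ≡ 161^2 = 25921 ≡ 260 (mod 383)
6^32 ≡ 260^2 = 67600 ≡ 192 (mod 383)
6^64 ≡ 192^2 = 36864 ≡ 96 (mod 383)
6^128 ≡ 96^2 = 9216 ≡ 24 (mod 383)
6^256 ≡ 24^2 = 576 ≡ 193 (mod 383)
382 = 256 + 64 + 32 + 16 + 8 + 4 + 2 in binary powers of 2.
So 6^382 ≡ 193 · 96 · 192 · 260 · 161 · 147 · 36 ≡ 1 (mod 383).
Since the result is 1, base 6 gives no evidence that 383 is composite.

1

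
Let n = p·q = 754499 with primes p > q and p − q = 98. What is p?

919

Since p = q + 98, we have 754499 = q(q + 98), so q² + 98q − 754499 = 0.
Discriminant: 98² + 4·754499 = 9604 + 3017996 = 3027600; √3027600 = 1740.
q = (−98 + 1740)/2 = 821, and p = q + 98 = 919.
Check: 821 · 919 = 754499.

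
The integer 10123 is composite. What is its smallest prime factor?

53

10123 is odd.
Digit sum 7, not divisible by 3.
Ends in 3: not divisible by 5.
7: 10123 = 7·1446 + 1
11: 10123 = 11·920 + 3
13: 10123 = 13·778 + 9
17: 10123 = 17·595 + 8
19: 10123 = 19·532 + 15
23: 10123 = 23·440 + 3
29: 10123 = 29·349 + 2
31: 10123 = 31·326 + 17
37: 10123 = 37·273 + 22
41: 10123 = 41·246 + 37
43: 10123 = 43·235 + 18
47: 10123 = 47·215 + 18
53: 10123 = 53·191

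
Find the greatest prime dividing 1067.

1067 = 11 · 97
97 is prime.
So 1067 = 11 · 97; the largest prime factor is 97.

97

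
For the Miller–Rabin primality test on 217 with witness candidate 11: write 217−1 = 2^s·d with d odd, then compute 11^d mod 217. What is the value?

217 − 1 = 216 = 2^3 · 27, so d = 27.
11^1 ≡ 11 (mod 217)
11^2 ≡ 11^2 = 121 ≡ 121 (mod 217)
11^4 ≡ 121^2 = 14641 ≡ 102 (mod 217)
11^8 ≡ 102^2 = 10404 ≡ 205 (mod 217)
11^16 ≡ 205^2 = 42025 ≡ 144 (mod 217)
27 = 16 + 8 + 2 + 1 in binary powers of 2.
So 11^27 ≡ 144 · 205 · 121 · 11 ≡ 15 (mod 217).
Squaring chain: 15 → 8 → 64; never reaches −1, so base 11 is a Miller–Rabin witness that 217 is composite.

15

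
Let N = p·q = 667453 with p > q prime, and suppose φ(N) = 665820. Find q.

φ(n) = (p−1)(q−1) = n − (p+q) + 1, so p + q = 667453 − 665820 + 1 = 1634.
p and q are the roots of t² − 1634t + 667453 = 0.
Discriminant: 1634² − 4·667453 = 2669956 − 2669812 = 144; √144 = 12.
q = (1634 − 12)/2 = 811, p = (1634 + 12)/2 = 823.
Check: 811 · 823 = 667453.

811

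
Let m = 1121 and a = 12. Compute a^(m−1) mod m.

197

12^1 ≡ 12 (mod 1121)
12^2 ≡ 12^2 = 144 ≡ 144 (mod 1121)
12^4 ≡ 144^2 = 20736 ≡ 558 (mod 1121)
12^8 ≡ 558^2 = 311364 ≡ 847 (mod 1121)
12^16 ≡ 847^2 = 717409 ≡ 1090 (mod 1121)
12^32 ≡ 1090^2 = 1188100 ≡ 961 (mod 1121)
12^64 ≡ 961^2 = 923521 ≡ 938 (mod 1121)
12^128 ≡ 938^2 = 879844 ≡ 980 (mod 1121)
12^256 ≡ 980^2 = 960400 ≡ 824 (mod 1121)
12^512 ≡ 824^2 = 678976 ≡ 771 (mod 1121)
12^1024 ≡ 771^2 = 594441 ≡ 311 (mod 1121)
1120 = 1024 + 64 + 32 in binary powers of 2.
So 12^1120 ≡ 311 · 938 · 961 ≡ 197 (mod 1121).
Since 197 ≠ 1, base 12 is a Fermat witness: 1121 is composite.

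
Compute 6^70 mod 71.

6^1 ≡ 6 (mod 71)
6^2 ≡ 6^2 = 36 ≡ 36 (mod 71)
6^4 ≡ 36^2 = 1296 ≡ 18 (mod 71)
6^8 ≡ 18^2 = 324 ≡ 40 (mod 71)
6^16 ≡ 40^2 = 1600 ≡ 38 (mod 71)
6^32 ≡ 38^2 = 1444 ≡ 24 (mod 71)
6^64 ≡ 24^2 = 576 ≡ 8 (mod 71)
70 = 64 + 4 + 2 in binary powers of 2.
So 6^70 ≡ 8 · 18 · 36 ≡ 1 (mod 71).
Since the result is 1, base 6 gives no evidence that 71 is composite.

1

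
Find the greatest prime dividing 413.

413 = 7 · 59
59 is prime.
So 413 = 7 · 59; the largest prime factor is 59.

59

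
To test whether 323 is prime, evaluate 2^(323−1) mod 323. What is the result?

2^1 ≡ 2 (mod 323)
2^2 ≡ 2^2 = 4 ≡ 4 (mod 323)
2^4 ≡ 4^2 = 16 ≡ 16 (mod 323)
2^8 ≡ 16^2 = 256 ≡ 256 (mod 323)
2^16 ≡ 256^2 = 65536 ≡ 290 (mod 323)
2^32 ≡ 290^2 = 84100 ≡ 120 (mod 323)
2^64 ≡ 120^2 = 14400 ≡ 188 (mod 323)
2^128 ≡ 188^2 = 35344 ≡ 137 (mod 323)
2^256 ≡ 137^2 = 18769 ≡ 35 (mod 323)
322 = 256 + 64 + 2 in binary powers of 2.
So 2^322 ≡ 35 · 188 · 4 ≡ 157 (mod 323).
Since 157 ≠ 1, base 2 is a Fermat witness: 323 is composite.

157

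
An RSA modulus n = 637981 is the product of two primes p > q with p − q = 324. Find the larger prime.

977

Since p = q + 324, we have 637981 = q(q + 324), so q² + 324q − 637981 = 0.
Discriminant: 324² + 4·637981 = 104976 + 2551924 = 2656900; √2656900 = 1630.
q = (−324 + 1630)/2 = 653, and p = q + 324 = 977.
Check: 653 · 977 = 637981.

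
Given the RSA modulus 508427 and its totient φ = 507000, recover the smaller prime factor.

677

φ(n) = (p−1)(q−1) = n − (p+q) + 1, so p + q = 508427 − 507000 + 1 = 1428.
p and q are the roots of t² − 1428t + 508427 = 0.
Discriminant: 1428² − 4·508427 = 2039184 − 2033708 = 5476; √5476 = 74.
q = (1428 − 74)/2 = 677, p = (1428 + 74)/2 = 751.
Check: 677 · 751 = 508427.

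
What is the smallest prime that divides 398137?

43

398137 is odd.
Digit sum 31, not divisible by 3.
Ends in 7: not divisible by 5.
7: 398137 = 7·56876 + 5
11: 398137 = 11·36194 + 3
13: 398137 = 13·30625 + 12
17: 398137 = 17·23419 + 14
19: 398137 = 19·20954 + 11
23: 398137 = 23·17310 + 7
29: 398137 = 29·13728 + 25
31: 398137 = 31·12843 + 4
37: 398137 = 37·10760 + 17
41: 398137 = 41·9710 + 27
43: 398137 = 43·9259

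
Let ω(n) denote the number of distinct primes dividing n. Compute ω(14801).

2

14801 = 19^2 · 41
14801 = 19^2 · 41, which has 2 distinct prime factors.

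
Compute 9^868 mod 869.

9^1 ≡ 9 (mod 869)
9^2 ≡ 9^2 = 81 ≡ 81 (mod 869)
9^4 ≡ 81^2 = 6561 ≡ 478 (mod 869)
9^8 ≡ 478^2 = 228484 ≡ 806 (mod 869)
9^16 ≡ 806^2 = 649636 ≡ 493 (mod 869)
9^32 ≡ 493^2 = 243049 ≡ 598 (mod 869)
9^64 ≡ 598^2 = 357604 ≡ 445 (mod 869)
9^128 ≡ 445^2 = 198025 ≡ 762 (mod 869)
9^256 ≡ 762^2 = 580644 ≡ 152 (mod 869)
9^512 ≡ 152^2 = 23104 ≡ 510 (mod 869)
868 = 512 + 256 + 64 + 32 + 4 in binary powers of 2.
So 9^868 ≡ 510 · 152 · 445 · 598 · 478 ≡ 190 (mod 869).
Since 190 ≠ 1, base 9 is a Fermat witness: 869 is composite.

190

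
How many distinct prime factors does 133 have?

133 = 7 · 19
133 = 7 · 19, which has 2 distinct prime factors.

2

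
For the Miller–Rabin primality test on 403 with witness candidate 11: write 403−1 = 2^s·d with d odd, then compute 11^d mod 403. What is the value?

151

403 − 1 = 402 = 2^1 · 201, so d = 201.
11^1 ≡ 11 (mod 403)
11^2 ≡ 11^2 = 121 ≡ 121 (mod 403)
11^4 ≡ 121^2 = 14641 ≡ 133 (mod 403)
11^8 ≡ 133^2 = 17689 ≡ 360 (mod 403)
11^16 ≡ 360^2 = 129600 ≡ 237 (mod 403)
11^32 ≡ 237^2 = 56169 ≡ 152 (mod 403)
11^64 ≡ 152^2 = 23104 ≡ 133 (mod 403)
11^128 ≡ 133^2 = 17689 ≡ 360 (mod 403)
201 = 128 + 64 + 8 + 1 in binary powers of 2.
So 11^201 ≡ 360 · 133 · 360 · 11 ≡ 151 (mod 403).
Squaring chain: 151; never reaches −1, so base 11 is a Miller–Rabin witness that 403 is composite.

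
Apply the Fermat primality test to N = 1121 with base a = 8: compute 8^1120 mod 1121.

638

8^1 ≡ 8 (mod 1121)
8^2 ≡ 8^2 = 64 ≡ 64 (mod 1121)
8^4 ≡ 64^2 = 4096 ≡ 733 (mod 1121)
8^8 ≡ 733^2 = 537289 ≡ 330 (mod 1121)
8^16 ≡ 330^2 = 108900 ≡ 163 (mod 1121)
8^32 ≡ 163^2 = 26569 ≡ 786 (mod 1121)
8^64 ≡ 786^2 = 617796 ≡ 125 (mod 1121)
8^128 ≡ 125^2 = 15625 ≡ 1052 (mod 1121)
8^256 ≡ 1052^2 = 1106704 ≡ 277 (mod 1121)
8^512 ≡ 277^2 = 76729 ≡ 501 (mod 1121)
8^1024 ≡ 501^2 = 251001 ≡ 1018 (mod 1121)
1120 = 1024 + 64 + 32 in binary powers of 2.
So 8^1120 ≡ 1018 · 125 · 786 ≡ 638 (mod 1121).
Since 638 ≠ 1, base 8 is a Fermat witness: 1121 is composite.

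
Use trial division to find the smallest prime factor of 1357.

23

1357 is odd.
Digit sum 16, not divisible by 3.
Ends in 7: not divisible by 5.
7: 1357 = 7·193 + 6
11: 1357 = 11·123 + 4
13: 1357 = 13·104 + 5
17: 1357 = 17·79 + 14
19: 1357 = 19·71 + 8
23: 1357 = 23·59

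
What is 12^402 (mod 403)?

12^1 ≡ 12 (mod 403)
12^2 ≡ 12^2 = 144 ≡ 144 (mod 403)
12^4 ≡ 144^2 = 20736 ≡ 183 (mod 403)
12^8 ≡ 183^2 = 33489 ≡ 40 (mod 403)
12^16 ≡ 40^2 = 1600 ≡ 391 (mod 403)
12^32 ≡ 391^2 = 152881 ≡ 144 (mod 403)
12^64 ≡ 144^2 = 20736 ≡ 183 (mod 403)
12^128 ≡ 183^2 = 33489 ≡ 40 (mod 403)
12^256 ≡ 40^2 = 1600 ≡ 391 (mod 403)
402 = 256 + 128 + 16 + 2 in binary powers of 2.
So 12^402 ≡ 391 · 40 · 391 · 144 ≡ 66 (mod 403).
Since 66 ≠ 1, base 12 is a Fermat witness: 403 is composite.

66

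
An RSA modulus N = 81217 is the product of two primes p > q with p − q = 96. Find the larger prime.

337

Since p = q + 96, we have 81217 = q(q + 96), so q² + 96q − 81217 = 0.
Discriminant: 96² + 4·81217 = 9216 + 324868 = 334084; √334084 = 578.
q = (−96 + 578)/2 = 241, and p = q + 96 = 337.
Check: 241 · 337 = 81217.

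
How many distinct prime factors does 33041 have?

3

33041 = 19 · 1739
1739 = 37 · 47
33041 = 19 · 37 · 47, which has 3 distinct prime factors.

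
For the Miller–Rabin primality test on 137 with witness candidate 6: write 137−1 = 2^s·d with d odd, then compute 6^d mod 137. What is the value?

137 − 1 = 136 = 2^3 · 17, so d = 17.
6^1 ≡ 6 (mod 137)
6^2 ≡ 6^2 = 36 ≡ 36 (mod 137)
6^4 ≡ 36^2 = 1296 ≡ 63 (mod 137)
6^8 ≡ 63^2 = 3969 ≡ 133 (mod 137)
6^16 ≡ 133^2 = 17689 ≡ 16 (mod 137)
17 = 16 + 1 in binary powers of 2.
So 6^17 ≡ 16 · 6 ≡ 96 (mod 137).
Squaring chain: 96 → 37 → 136; reaches −1, so base 6 does not prove 137 composite.

96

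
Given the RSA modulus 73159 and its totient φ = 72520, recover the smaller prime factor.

149

φ(n) = (p−1)(q−1) = n − (p+q) + 1, so p + q = 73159 − 72520 + 1 = 640.
p and q are the roots of t² − 640t + 73159 = 0.
Discriminant: 640² − 4·73159 = 409600 − 292636 = 116964; √116964 = 342.
q = (640 − 342)/2 = 149, p = (640 + 342)/2 = 491.
Check: 149 · 491 = 73159.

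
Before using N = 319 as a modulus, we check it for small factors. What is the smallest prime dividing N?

11

319 is odd.
Digit sum 13, not divisible by 3.
Ends in 9: not divisible by 5.
7: 319 = 7·45 + 4
11: 319 = 11·29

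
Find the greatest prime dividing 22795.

22795 = 5 · 4559
4559 = 47 · 97
97 is prime.
So 22795 = 5 · 47 · 97; the largest prime factor is 97.

97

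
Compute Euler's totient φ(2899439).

Factor: 2899439 = 83 · 181 · 193.
φ(2899439) = (83−1) · (181−1) · (193−1) = 82 · 180 · 192 = 2833920.

2833920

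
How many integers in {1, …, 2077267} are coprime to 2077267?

2028000

Factor: 2077267 = 101 · 131 · 157.
φ(2077267) = (101−1) · (131−1) · (157−1) = 100 · 130 · 156 = 2028000.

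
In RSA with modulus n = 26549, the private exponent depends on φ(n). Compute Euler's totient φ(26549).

26220

Factor: 26549 = 139 · 191.
φ(26549) = (139−1) · (191−1) = 138 · 190 = 26220.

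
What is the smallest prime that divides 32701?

53

32701 is odd.
Digit sum 13, not divisible by 3.
Ends in 1: not divisible by 5.
7: 32701 = 7·4671 + 4
11: 32701 = 11·2972 + 9
13: 32701 = 13·2515 + 6
17: 32701 = 17·1923 + 10
19: 32701 = 19·1721 + 2
23: 32701 = 23·1421 + 18
29: 32701 = 29·1127 + 18
31: 32701 = 31·1054 + 27
37: 32701 = 37·883 + 30
41: 32701 = 41·797 + 24
43: 32701 = 43·760 + 21
47: 32701 = 47·695 + 36
53: 32701 = 53·617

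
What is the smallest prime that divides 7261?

7261 is odd.
Digit sum 16, not divisible by 3.
Ends in 1: not divisible by 5.
7: 7261 = 7·1037 + 2
11: 7261 = 11·660 + 1
13: 7261 = 13·558 + 7
17: 7261 = 17·427 + 2
19: 7261 = 19·382 + 3
23: 7261 = 23·315 + 16
29: 7261 = 29·250 + 11
31: 7261 = 31·234 + 7
37: 7261 = 37·196 + 9
41: 7261 = 41·177 + 4
43: 7261 = 43·168 + 37
47: 7261 = 47·154 + 23
53: 7261 = 53·137

53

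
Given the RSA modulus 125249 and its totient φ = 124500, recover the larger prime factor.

499

φ(n) = (p−1)(q−1) = n − (p+q) + 1, so p + q = 125249 − 124500 + 1 = 750.
p and q are the roots of t² − 750t + 125249 = 0.
Discriminant: 750² − 4·125249 = 562500 − 500996 = 61504; √61504 = 248.
q = (750 − 248)/2 = 251, p = (750 + 248)/2 = 499.
Check: 251 · 499 = 125249.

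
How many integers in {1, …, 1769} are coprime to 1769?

1680

Factor: 1769 = 29 · 61.
φ(1769) = (29−1) · (61−1) = 28 · 60 = 1680.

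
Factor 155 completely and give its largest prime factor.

31

155 = 5 · 31
31 is prime.
So 155 = 5 · 31; the largest prime factor is 31.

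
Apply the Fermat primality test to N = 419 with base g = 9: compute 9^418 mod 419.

1

9^1 ≡ 9 (mod 419)
9^2 ≡ 9^2 = 81 ≡ 81 (mod 419)
9^4 ≡ 81^2 = 6561 ≡ 276 (mod 419)
9^8 ≡ 276^2 = 76176 ≡ 337 (mod 419)
9^16 ≡ 337^2 = 113569 ≡ 20 (mod 419)
9^32 ≡ 20^2 = 400 ≡ 400 (mod 419)
9^64 ≡ 400^2 = 160000 ≡ 361 (mod 419)
9^128 ≡ 361^2 = 130321 ≡ 12 (mod 419)
9^256 ≡ 12^2 = 144 ≡ 144 (mod 419)
418 = 256 + 128 + 32 + 2 in binary powers of 2.
So 9^418 ≡ 144 · 12 · 400 · 81 ≡ 1 (mod 419).
Since the result is 1, base 9 gives no evidence that 419 is composite.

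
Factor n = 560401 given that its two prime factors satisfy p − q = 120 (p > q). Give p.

Since p = q + 120, we have 560401 = q(q + 120), so q² + 120q − 560401 = 0.
Discriminant: 120² + 4·560401 = 14400 + 2241604 = 2256004; √2256004 = 1502.
q = (−120 + 1502)/2 = 691, and p = q + 120 = 811.
Check: 691 · 811 = 560401.

811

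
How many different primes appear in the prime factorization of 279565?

5

279565 = 5 · 55913
55913 = 11 · 5083
5083 = 13 · 391
391 = 17 · 23
279565 = 5 · 11 · 13 · 17 · 23, which has 5 distinct prime factors.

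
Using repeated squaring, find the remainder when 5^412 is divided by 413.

226

5^1 ≡ 5 (mod 413)
5^2 ≡ 5^2 = 25 ≡ 25 (mod 413)
5^4 ≡ 25^2 = 625 ≡ 212 (mod 413)
5^8 ≡ 212^2 = 44944 ≡ 340 (mod 413)
5^16 ≡ 340^2 = 115600 ≡ 373 (mod 413)
5^32 ≡ 373^2 = 139129 ≡ 361 (mod 413)
5^64 ≡ 361^2 = 130321 ≡ 226 (mod 413)
5^128 ≡ 226^2 = 51076 ≡ 277 (mod 413)
5^256 ≡ 277^2 = 76729 ≡ 324 (mod 413)
412 = 256 + 128 + 16 + 8 + 4 in binary powers of 2.
So 5^412 ≡ 324 · 277 · 373 · 340 · 212 ≡ 226 (mod 413).
Since 226 ≠ 1, base 5 is a Fermat witness: 413 is composite.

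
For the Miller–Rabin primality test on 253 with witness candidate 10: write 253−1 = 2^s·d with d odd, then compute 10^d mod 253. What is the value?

253 − 1 = 252 = 2^2 · 63, so d = 63.
10^1 ≡ 10 (mod 253)
10^2 ≡ 10^2 = 100 ≡ 100 (mod 253)
10^4 ≡ 100^2 = 10000 ≡ 133 (mod 253)
10^8 ≡ 133^2 = 17689 ≡ 232 (mod 253)
10^16 ≡ 232^2 = 53824 ≡ 188 (mod 253)
10^32 ≡ 188^2 = 35344 ≡ 177 (mod 253)
63 = 32 + 16 + 8 + 4 + 2 + 1 in binary powers of 2.
So 10^63 ≡ 177 · 188 · 232 · 133 · 100 · 10 ≡ 21 (mod 253).
Squaring chain: 21 → 188; never reaches −1, so base 10 is a Miller–Rabin witness that 253 is composite.

21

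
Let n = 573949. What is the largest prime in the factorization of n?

573949 = 61 · 9409
9409 = 97 · 97
97 = 97 · 1
So 573949 = 61 · 97^2; the largest prime factor is 97.

97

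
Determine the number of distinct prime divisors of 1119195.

1119195 = 3^2 · 124355
124355 = 5 · 24871
24871 = 7 · 3553
3553 = 11 · 323
323 = 17 · 19
1119195 = 3^2 · 5 · 7 · 11 · 17 · 19, which has 6 distinct prime factors.

6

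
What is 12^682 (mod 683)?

12^1 ≡ 12 (mod 683)
12^2 ≡ 12^2 = 144 ≡ 144 (mod 683)
12^4 ≡ 144^2 = 20736 ≡ 246 (mod 683)
12^8 ≡ 246^2 = 60516 ≡ 412 (mod 683)
12^16 ≡ 412^2 = 169744 ≡ 360 (mod 683)
12^32 ≡ 360^2 = 129600 ≡ 513 (mod 683)
12^64 ≡ 513^2 = 263169 ≡ 214 (mod 683)
12^128 ≡ 214^2 = 45796 ≡ 35 (mod 683)
12^256 ≡ 35^2 = 1225 ≡ 542 (mod 683)
12^512 ≡ 542^2 = 293764 ≡ 74 (mod 683)
682 = 512 + 128 + 32 + 8 + 2 in binary powers of 2.
So 12^682 ≡ 74 · 35 · 513 · 412 · 144 ≡ 1 (mod 683).
Since the result is 1, base 12 gives no evidence that 683 is composite.

1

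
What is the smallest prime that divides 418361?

19

418361 is odd.
Digit sum 23, not divisible by 3.
Ends in 1: not divisible by 5.
7: 418361 = 7·59765 + 6
11: 418361 = 11·38032 + 9
13: 418361 = 13·32181 + 8
17: 418361 = 17·24609 + 8
19: 418361 = 19·22019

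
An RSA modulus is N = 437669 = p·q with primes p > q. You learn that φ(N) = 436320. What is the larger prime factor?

φ(n) = (p−1)(q−1) = n − (p+q) + 1, so p + q = 437669 − 436320 + 1 = 1350.
p and q are the roots of t² − 1350t + 437669 = 0.
Discriminant: 1350² − 4·437669 = 1822500 − 1750676 = 71824; √71824 = 268.
q = (1350 − 268)/2 = 541, p = (1350 + 268)/2 = 809.
Check: 541 · 809 = 437669.

809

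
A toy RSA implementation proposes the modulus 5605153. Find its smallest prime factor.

67

5605153 is odd.
Digit sum 25, not divisible by 3.
Ends in 3: not divisible by 5.
7: 5605153 = 7·800736 + 1
11: 5605153 = 11·509559 + 4
13: 5605153 = 13·431165 + 8
17: 5605153 = 17·329714 + 15
19: 5605153 = 19·295008 + 1
23: 5605153 = 23·243702 + 7
29: 5605153 = 29·193281 + 4
31: 5605153 = 31·180811 + 12
37: 5605153 = 37·151490 + 23
41: 5605153 = 41·136711 + 2
43: 5605153 = 43·130352 + 17
47: 5605153 = 47·119258 + 27
53: 5605153 = 53·105757 + 32
59: 5605153 = 59·95002 + 35
61: 5605153 = 61·91887 + 46
67: 5605153 = 67·83659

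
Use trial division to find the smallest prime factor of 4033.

37

4033 is odd.
Digit sum 10, not divisible by 3.
Ends in 3: not divisible by 5.
7: 4033 = 7·576 + 1
11: 4033 = 11·366 + 7
13: 4033 = 13·310 + 3
17: 4033 = 17·237 + 4
19: 4033 = 19·212 + 5
23: 4033 = 23·175 + 8
29: 4033 = 29·139 + 2
31: 4033 = 31·130 + 3
37: 4033 = 37·109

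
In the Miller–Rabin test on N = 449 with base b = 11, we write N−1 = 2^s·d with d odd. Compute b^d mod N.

122

449 − 1 = 448 = 2^6 · 7, so d = 7.
11^1 ≡ 11 (mod 449)
11^2 ≡ 11^2 = 121 ≡ 121 (mod 449)
11^4 ≡ 121^2 = 14641 ≡ 273 (mod 449)
7 = 4 + 2 + 1 in binary powers of 2.
So 11^7 ≡ 273 · 121 · 11 ≡ 122 (mod 449).
Squaring chain: 122 → 67 → 448 → 1 → 1 → 1; reaches −1, so base 11 does not prove 449 composite.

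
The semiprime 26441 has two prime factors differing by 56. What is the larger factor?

Since p = q + 56, we have 26441 = q(q + 56), so q² + 56q − 26441 = 0.
Discriminant: 56² + 4·26441 = 3136 + 105764 = 108900; √108900 = 330.
q = (−56 + 330)/2 = 137, and p = q + 56 = 193.
Check: 137 · 193 = 26441.

193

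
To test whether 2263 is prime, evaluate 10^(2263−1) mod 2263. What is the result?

2236

10^1 ≡ 10 (mod 2263)
10^2 ≡ 10^2 = 100 ≡ 100 (mod 2263)
10^4 ≡ 100^2 = 10000 ≡ 948 (mod 2263)
10^8 ≡ 948^2 = 898704 ≡ 293 (mod 2263)
10^16 ≡ 293^2 = 85849 ≡ 2118 (mod 2263)
10^32 ≡ 2118^2 = 4485924 ≡ 658 (mod 2263)
10^64 ≡ 658^2 = 432964 ≡ 731 (mod 2263)
10^128 ≡ 731^2 = 534361 ≡ 293 (mod 2263)
10^256 ≡ 293^2 = 85849 ≡ 2118 (mod 2263)
10^512 ≡ 2118^2 = 4485924 ≡ 658 (mod 2263)
10^1024 ≡ 658^2 = 432964 ≡ 731 (mod 2263)
10^2048 ≡ 731^2 = 534361 ≡ 293 (mod 2263)
2262 = 2048 + 128 + 64 + 16 + 4 + 2 in binary powers of 2.
So 10^2262 ≡ 293 · 293 · 731 · 2118 · 948 · 100 ≡ 2236 (mod 2263).
Since 2236 ≠ 1, base 10 is a Fermat witness: 2263 is composite.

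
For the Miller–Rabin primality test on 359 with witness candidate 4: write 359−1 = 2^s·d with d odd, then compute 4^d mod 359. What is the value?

1

359 − 1 = 358 = 2^1 · 179, so d = 179.
4^1 ≡ 4 (mod 359)
4^2 ≡ 4^2 = 16 ≡ 16 (mod 359)
4^4 ≡ 16^2 = 256 ≡ 256 (mod 359)
4^8 ≡ 256^2 = 65536 ≡ 198 (mod 359)
4^16 ≡ 198^2 = 39204 ≡ 73 (mod 359)
4^32 ≡ 73^2 = 5329 ≡ 303 (mod 359)
4^64 ≡ 303^2 = 91809 ≡ 264 (mod 359)
4^128 ≡ 264^2 = 69696 ≡ 50 (mod 359)
179 = 128 + 32 + 16 + 2 + 1 in binary powers of 2.
So 4^179 ≡ 50 · 303 · 73 · 16 · 4 ≡ 1 (mod 359).
Since 4^d ≡ 1 (mod 359), base 4 does not prove 359 composite.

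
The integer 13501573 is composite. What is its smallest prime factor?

13501573 is odd.
Digit sum 25, not divisible by 3.
Ends in 3: not divisible by 5.
7: 13501573 = 7·1928796 + 1
11: 13501573 = 11·1227415 + 8
13: 13501573 = 13·1038582 + 7
17: 13501573 = 17·794210 + 3
19: 13501573 = 19·710609 + 2
23: 13501573 = 23·587024 + 21
29: 13501573 = 29·465571 + 14
31: 13501573 = 31·435534 + 19
37: 13501573 = 37·364907 + 14
41: 13501573 = 41·329306 + 27
43: 13501573 = 43·313990 + 3
47: 13501573 = 47·287267 + 24
53: 13501573 = 53·254746 + 35
59: 13501573 = 59·228840 + 13
61: 13501573 = 61·221337 + 16
67: 13501573 = 67·201516 + 1
71: 13501573 = 71·190163

71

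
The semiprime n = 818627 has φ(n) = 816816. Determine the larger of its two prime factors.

953

φ(n) = (p−1)(q−1) = n − (p+q) + 1, so p + q = 818627 − 816816 + 1 = 1812.
p and q are the roots of t² − 1812t + 818627 = 0.
Discriminant: 1812² − 4·818627 = 3283344 − 3274508 = 8836; √8836 = 94.
q = (1812 − 94)/2 = 859, p = (1812 + 94)/2 = 953.
Check: 859 · 953 = 818627.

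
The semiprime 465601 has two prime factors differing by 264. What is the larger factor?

827

Since p = q + 264, we have 465601 = q(q + 264), so q² + 264q − 465601 = 0.
Discriminant: 264² + 4·465601 = 69696 + 1862404 = 1932100; √1932100 = 1390.
q = (−264 + 1390)/2 = 563, and p = q + 264 = 827.
Check: 563 · 827 = 465601.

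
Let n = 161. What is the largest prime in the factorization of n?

161 = 7 · 23
23 is prime.
So 161 = 7 · 23; the largest prime factor is 23.

23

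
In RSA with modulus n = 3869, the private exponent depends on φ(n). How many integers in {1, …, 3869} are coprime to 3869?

Factor: 3869 = 53 · 73.
φ(3869) = (53−1) · (73−1) = 52 · 72 = 3744.

3744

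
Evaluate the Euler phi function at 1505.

Factor: 1505 = 5 · 7 · 43.
φ(1505) = (5−1) · (7−1) · (43−1) = 4 · 6 · 42 = 1008.

1008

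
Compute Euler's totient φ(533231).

507960

Factor: 533231 = 31 · 103 · 167.
φ(533231) = (31−1) · (103−1) · (167−1) = 30 · 102 · 166 = 507960.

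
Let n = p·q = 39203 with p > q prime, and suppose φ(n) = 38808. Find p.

φ(n) = (p−1)(q−1) = n − (p+q) + 1, so p + q = 39203 − 38808 + 1 = 396.
p and q are the roots of t² − 396t + 39203 = 0.
Discriminant: 396² − 4·39203 = 156816 − 156812 = 4; √4 = 2.
q = (396 − 2)/2 = 197, p = (396 + 2)/2 = 199.
Check: 197 · 199 = 39203.

199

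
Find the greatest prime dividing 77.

11

77 = 7 · 11
11 is prime.
So 77 = 7 · 11; the largest prime factor is 11.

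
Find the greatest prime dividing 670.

670 = 2 · 335
335 = 5 · 67
67 is prime.
So 670 = 2 · 5 · 67; the largest prime factor is 67.

67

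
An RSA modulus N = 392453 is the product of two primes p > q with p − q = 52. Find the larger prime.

Since p = q + 52, we have 392453 = q(q + 52), so q² + 52q − 392453 = 0.
Discriminant: 52² + 4·392453 = 2704 + 1569812 = 1572516; √1572516 = 1254.
q = (−52 + 1254)/2 = 601, and p = q + 52 = 653.
Check: 601 · 653 = 392453.

653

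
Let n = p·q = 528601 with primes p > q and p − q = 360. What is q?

Since p = q + 360, we have 528601 = q(q + 360), so q² + 360q − 528601 = 0.
Discriminant: 360² + 4·528601 = 129600 + 2114404 = 2244004; √2244004 = 1498.
q = (−360 + 1498)/2 = 569, and p = q + 360 = 929.
Check: 569 · 929 = 528601.

569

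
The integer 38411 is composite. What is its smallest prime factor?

71

38411 is odd.
Digit sum 17, not divisible by 3.
Ends in 1: not divisible by 5.
7: 38411 = 7·5487 + 2
11: 38411 = 11·3491 + 10
13: 38411 = 13·2954 + 9
17: 38411 = 17·2259 + 8
19: 38411 = 19·2021 + 12
23: 38411 = 23·1670 + 1
29: 38411 = 29·1324 + 15
31: 38411 = 31·1239 + 2
37: 38411 = 37·1038 + 5
41: 38411 = 41·936 + 35
43: 38411 = 43·893 + 12
47: 38411 = 47·817 + 12
53: 38411 = 53·724 + 39
59: 38411 = 59·651 + 2
61: 38411 = 61·629 + 42
67: 38411 = 67·573 + 20
71: 38411 = 71·541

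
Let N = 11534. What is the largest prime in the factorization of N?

79

11534 = 2 · 5767
5767 = 73 · 79
79 is prime.
So 11534 = 2 · 73 · 79; the largest prime factor is 79.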